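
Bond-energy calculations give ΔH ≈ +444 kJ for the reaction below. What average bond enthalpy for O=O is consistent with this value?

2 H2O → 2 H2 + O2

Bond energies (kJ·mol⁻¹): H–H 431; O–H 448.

Let D be the O=O bond energy.
Σ(broken) = 4×448 = 1792
Σ(formed) = 2×431 + 1×D = 862 + D
ΔH = Σ(broken) − Σ(formed) = (1792) − (862 + D) = +930 − D
Setting this equal to +444 kJ gives D = 486 kJ/mol.

D(O=O) ≈ 486 kJ/mol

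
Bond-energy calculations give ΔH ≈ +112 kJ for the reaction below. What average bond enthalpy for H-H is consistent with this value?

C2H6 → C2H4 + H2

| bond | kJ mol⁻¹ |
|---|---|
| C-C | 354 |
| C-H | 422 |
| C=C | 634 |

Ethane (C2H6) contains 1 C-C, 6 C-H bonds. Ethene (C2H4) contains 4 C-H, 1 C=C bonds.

D(H-H) ≈ 452 kJ/mol

Let D be the H-H bond energy.
Σ(broken) = 1×354 + 6×422 = 2886
Σ(formed) = 4×422 + 1×634 + 1×D = 2322 + D
ΔH = Σ(broken) − Σ(formed) = (2886) − (2322 + D) = +564 − D
Setting this equal to +112 kJ gives D = 452 kJ/mol.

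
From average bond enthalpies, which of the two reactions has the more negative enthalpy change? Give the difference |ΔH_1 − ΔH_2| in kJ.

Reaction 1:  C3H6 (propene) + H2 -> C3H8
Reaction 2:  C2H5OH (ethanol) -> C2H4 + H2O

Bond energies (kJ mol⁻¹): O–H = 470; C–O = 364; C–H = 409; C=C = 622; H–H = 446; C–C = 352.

Reaction 1, by 135 kJ

Reaction 1:
  Bonds broken (reactants):
    C–C: 1 × 352 = 352
    C–H: 6 × 409 = 2454
    C=C: 1 × 622 = 622
    H–H: 1 × 446 = 446
    Σ(broken) = 3874 kJ
  Bonds formed (products):
    C–C: 2 × 352 = 704
    C–H: 8 × 409 = 3272
    Σ(formed) = 3976 kJ
  ΔH_1 = 3874 − 3976 = −102 kJ
Reaction 2:
  Bonds broken (reactants):
    C–C: 1 × 352 = 352
    C–H: 5 × 409 = 2045
    C–O: 1 × 364 = 364
    O–H: 1 × 470 = 470
    Σ(broken) = 3231 kJ
  Bonds formed (products):
    C–H: 4 × 409 = 1636
    C=C: 1 × 622 = 622
    O–H: 2 × 470 = 940
    Σ(formed) = 3198 kJ
  ΔH_2 = 3231 − 3198 = +33 kJ
ΔH_1 − ΔH_2 = −135 kJ, so reaction 1 has the more negative ΔH; |ΔH_1 − ΔH_2| = 135 kJ.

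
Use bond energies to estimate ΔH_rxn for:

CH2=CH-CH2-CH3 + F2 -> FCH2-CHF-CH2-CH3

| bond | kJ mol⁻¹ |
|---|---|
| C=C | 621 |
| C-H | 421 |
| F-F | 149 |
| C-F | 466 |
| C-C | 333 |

ΔH ≈ −495 kJ

Bonds broken (reactants):
  C-C: 2 × 333 = 666
  C-H: 8 × 421 = 3368
  C=C: 1 × 621 = 621
  F-F: 1 × 149 = 149
  Σ(broken) = 4804 kJ
Bonds formed (products):
  C-C: 3 × 333 = 999
  C-F: 2 × 466 = 932
  C-H: 8 × 421 = 3368
  Σ(formed) = 5299 kJ
ΔH = Σ(broken) − Σ(formed) = 4804 − 5299 = −495 kJ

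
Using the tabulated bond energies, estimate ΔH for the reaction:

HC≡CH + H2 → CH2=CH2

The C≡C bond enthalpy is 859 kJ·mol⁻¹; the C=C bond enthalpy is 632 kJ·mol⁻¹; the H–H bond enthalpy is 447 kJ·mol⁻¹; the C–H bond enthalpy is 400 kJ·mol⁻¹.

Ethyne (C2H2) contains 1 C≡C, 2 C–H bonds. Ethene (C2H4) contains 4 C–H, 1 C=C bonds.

ΔH ≈ −126 kJ

Bonds broken (reactants):
  C≡C: 1 × 859 = 859
  C–H: 2 × 400 = 800
  H–H: 1 × 447 = 447
  Σ(broken) = 2106 kJ
Bonds formed (products):
  C–H: 4 × 400 = 1600
  C=C: 1 × 632 = 632
  Σ(formed) = 2232 kJ
ΔH = Σ(broken) − Σ(formed) = 2106 − 2232 = −126 kJ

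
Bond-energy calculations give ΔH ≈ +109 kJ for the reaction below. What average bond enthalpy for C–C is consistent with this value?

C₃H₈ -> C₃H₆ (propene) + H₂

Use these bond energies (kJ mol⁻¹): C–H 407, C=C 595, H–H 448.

D(C–C) ≈ 338 kJ/mol

Let D be the C–C bond energy.
Σ(broken) = 2×D + 8×407 = 3256 + 2D
Σ(formed) = 1×D + 6×407 + 1×595 + 1×448 = 3485 + D
ΔH = Σ(broken) − Σ(formed) = (3256 + 2D) − (3485 + D) = −229 + D
Setting this equal to +109 kJ gives D = 338 kJ/mol.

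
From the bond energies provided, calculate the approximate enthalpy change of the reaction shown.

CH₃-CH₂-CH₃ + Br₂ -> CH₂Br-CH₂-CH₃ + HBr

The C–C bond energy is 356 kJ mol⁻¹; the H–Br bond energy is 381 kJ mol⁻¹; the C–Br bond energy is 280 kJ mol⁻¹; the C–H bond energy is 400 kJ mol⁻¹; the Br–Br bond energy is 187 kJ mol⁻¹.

Bonds broken (reactants):
  Br–Br: 1 × 187 = 187
  C–C: 2 × 356 = 712
  C–H: 8 × 400 = 3200
  Σ(broken) = 4099 kJ
Bonds formed (products):
  C–Br: 1 × 280 = 280
  C–C: 2 × 356 = 712
  C–H: 7 × 400 = 2800
  H–Br: 1 × 381 = 381
  Σ(formed) = 4173 kJ
ΔH = Σ(broken) − Σ(formed) = 4099 − 4173 = −74 kJ

ΔH ≈ −74 kJ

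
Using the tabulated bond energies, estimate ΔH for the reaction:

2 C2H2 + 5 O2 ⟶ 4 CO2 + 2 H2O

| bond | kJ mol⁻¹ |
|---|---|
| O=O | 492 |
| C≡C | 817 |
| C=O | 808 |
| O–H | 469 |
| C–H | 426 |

Bonds broken (reactants):
  C≡C: 2 × 817 = 1634
  C–H: 4 × 426 = 1704
  O=O: 5 × 492 = 2460
  Σ(broken) = 5798 kJ
Bonds formed (products):
  C=O: 8 × 808 = 6464
  O–H: 4 × 469 = 1876
  Σ(formed) = 8340 kJ
ΔH = Σ(broken) − Σ(formed) = 5798 − 8340 = −2542 kJ

ΔH ≈ −2542 kJ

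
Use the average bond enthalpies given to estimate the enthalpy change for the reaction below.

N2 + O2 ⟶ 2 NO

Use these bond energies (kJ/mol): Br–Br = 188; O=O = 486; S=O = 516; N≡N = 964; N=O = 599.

Bonds broken (reactants):
  N≡N: 1 × 964 = 964
  O=O: 1 × 486 = 486
  Σ(broken) = 1450 kJ
Bonds formed (products):
  N=O: 2 × 599 = 1198
  Σ(formed) = 1198 kJ
ΔH = Σ(broken) − Σ(formed) = 1450 − 1198 = +252 kJ

ΔH ≈ +252 kJ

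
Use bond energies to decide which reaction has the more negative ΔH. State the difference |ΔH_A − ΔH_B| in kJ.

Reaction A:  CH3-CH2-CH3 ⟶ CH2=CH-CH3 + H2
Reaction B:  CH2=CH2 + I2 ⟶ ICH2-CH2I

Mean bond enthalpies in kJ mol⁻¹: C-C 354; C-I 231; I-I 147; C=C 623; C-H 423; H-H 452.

Reaction A:
  Bonds broken (reactants):
    C-C: 2 × 354 = 708
    C-H: 8 × 423 = 3384
    Σ(broken) = 4092 kJ
  Bonds formed (products):
    C-C: 1 × 354 = 354
    C-H: 6 × 423 = 2538
    C=C: 1 × 623 = 623
    H-H: 1 × 452 = 452
    Σ(formed) = 3967 kJ
  ΔH_A = 4092 − 3967 = +125 kJ
Reaction B:
  Bonds broken (reactants):
    C-H: 4 × 423 = 1692
    C=C: 1 × 623 = 623
    I-I: 1 × 147 = 147
    Σ(broken) = 2462 kJ
  Bonds formed (products):
    C-C: 1 × 354 = 354
    C-H: 4 × 423 = 1692
    C-I: 2 × 231 = 462
    Σ(formed) = 2508 kJ
  ΔH_B = 2462 − 2508 = −46 kJ
ΔH_A − ΔH_B = +171 kJ, so reaction B has the more negative ΔH; |ΔH_A − ΔH_B| = 171 kJ.

Reaction B, by 171 kJ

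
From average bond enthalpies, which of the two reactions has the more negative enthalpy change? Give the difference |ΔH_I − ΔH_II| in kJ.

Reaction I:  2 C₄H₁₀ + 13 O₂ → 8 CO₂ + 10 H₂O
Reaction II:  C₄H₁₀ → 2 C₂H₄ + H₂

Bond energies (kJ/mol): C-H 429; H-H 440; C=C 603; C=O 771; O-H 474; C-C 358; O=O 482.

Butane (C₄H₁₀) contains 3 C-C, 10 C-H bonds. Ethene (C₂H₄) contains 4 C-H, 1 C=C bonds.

Reaction I:
  Bonds broken (reactants):
    C-C: 6 × 358 = 2148
    C-H: 20 × 429 = 8580
    O=O: 13 × 482 = 6266
    Σ(broken) = 16994 kJ
  Bonds formed (products):
    C=O: 16 × 771 = 12336
    O-H: 20 × 474 = 9480
    Σ(formed) = 21816 kJ
  ΔH_I = 16994 − 21816 = −4822 kJ
Reaction II:
  Bonds broken (reactants):
    C-C: 3 × 358 = 1074
    C-H: 10 × 429 = 4290
    Σ(broken) = 5364 kJ
  Bonds formed (products):
    C-H: 8 × 429 = 3432
    C=C: 2 × 603 = 1206
    H-H: 1 × 440 = 440
    Σ(formed) = 5078 kJ
  ΔH_II = 5364 − 5078 = +286 kJ
ΔH_I − ΔH_II = −5108 kJ, so reaction I has the more negative ΔH; |ΔH_I − ΔH_II| = 5108 kJ.

Reaction I, by 5108 kJ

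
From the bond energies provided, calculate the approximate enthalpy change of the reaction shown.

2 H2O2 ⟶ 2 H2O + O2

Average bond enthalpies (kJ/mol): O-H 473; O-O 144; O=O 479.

Bonds broken (reactants):
  O-H: 4 × 473 = 1892
  O-O: 2 × 144 = 288
  Σ(broken) = 2180 kJ
Bonds formed (products):
  O-H: 4 × 473 = 1892
  O=O: 1 × 479 = 479
  Σ(formed) = 2371 kJ
ΔH = Σ(broken) − Σ(formed) = 2180 − 2371 = −191 kJ

ΔH ≈ −191 kJ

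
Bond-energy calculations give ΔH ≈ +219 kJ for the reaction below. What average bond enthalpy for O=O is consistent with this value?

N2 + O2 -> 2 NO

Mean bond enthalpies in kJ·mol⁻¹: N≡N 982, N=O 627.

Let D be the O=O bond energy.
Σ(broken) = 1×982 + 1×D = 982 + D
Σ(formed) = 2×627 = 1254
ΔH = Σ(broken) − Σ(formed) = (982 + D) − (1254) = −272 + D
Setting this equal to +219 kJ gives D = 491 kJ/mol.

D(O=O) ≈ 491 kJ/mol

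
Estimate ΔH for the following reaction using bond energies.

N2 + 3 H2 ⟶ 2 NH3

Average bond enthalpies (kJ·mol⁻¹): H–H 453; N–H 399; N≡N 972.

ΔH ≈ −63 kJ

Bonds broken (reactants):
  H–H: 3 × 453 = 1359
  N≡N: 1 × 972 = 972
  Σ(broken) = 2331 kJ
Bonds formed (products):
  N–H: 6 × 399 = 2394
  Σ(formed) = 2394 kJ
ΔH = Σ(broken) − Σ(formed) = 2331 − 2394 = −63 kJ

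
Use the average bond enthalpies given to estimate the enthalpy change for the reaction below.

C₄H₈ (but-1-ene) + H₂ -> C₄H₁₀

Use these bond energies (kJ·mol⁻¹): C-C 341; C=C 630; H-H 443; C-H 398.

Bonds broken (reactants):
  C-C: 2 × 341 = 682
  C-H: 8 × 398 = 3184
  C=C: 1 × 630 = 630
  H-H: 1 × 443 = 443
  Σ(broken) = 4939 kJ
Bonds formed (products):
  C-C: 3 × 341 = 1023
  C-H: 10 × 398 = 3980
  Σ(formed) = 5003 kJ
ΔH = Σ(broken) − Σ(formed) = 4939 − 5003 = −64 kJ

ΔH ≈ −64 kJ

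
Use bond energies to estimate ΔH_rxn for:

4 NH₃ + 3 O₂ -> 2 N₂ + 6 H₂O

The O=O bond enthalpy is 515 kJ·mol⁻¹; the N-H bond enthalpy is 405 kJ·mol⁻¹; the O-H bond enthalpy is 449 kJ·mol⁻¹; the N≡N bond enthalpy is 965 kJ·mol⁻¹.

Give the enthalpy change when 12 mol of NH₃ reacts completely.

ΔH = −2739 kJ

Bonds broken (reactants):
  N-H: 12 × 405 = 4860
  O=O: 3 × 515 = 1545
  Σ(broken) = 6405 kJ
Bonds formed (products):
  N≡N: 2 × 965 = 1930
  O-H: 12 × 449 = 5388
  Σ(formed) = 7318 kJ
ΔH = Σ(broken) − Σ(formed) = 6405 − 7318 = −913 kJ
For 3× the reaction as written: 3 × (−913) = −2739 kJ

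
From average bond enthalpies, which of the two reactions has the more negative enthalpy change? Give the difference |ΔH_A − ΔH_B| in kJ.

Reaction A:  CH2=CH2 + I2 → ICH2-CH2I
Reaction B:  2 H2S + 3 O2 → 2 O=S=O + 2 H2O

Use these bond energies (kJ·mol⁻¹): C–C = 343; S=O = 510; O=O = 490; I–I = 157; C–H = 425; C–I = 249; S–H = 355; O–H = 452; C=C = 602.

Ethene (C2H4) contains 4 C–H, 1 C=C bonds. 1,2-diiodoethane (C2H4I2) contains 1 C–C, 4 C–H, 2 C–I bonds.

Reaction A:
  Bonds broken (reactants):
    C–H: 4 × 425 = 1700
    C=C: 1 × 602 = 602
    I–I: 1 × 157 = 157
    Σ(broken) = 2459 kJ
  Bonds formed (products):
    C–C: 1 × 343 = 343
    C–H: 4 × 425 = 1700
    C–I: 2 × 249 = 498
    Σ(formed) = 2541 kJ
  ΔH_A = 2459 − 2541 = −82 kJ
Reaction B:
  Bonds broken (reactants):
    O=O: 3 × 490 = 1470
    S–H: 4 × 355 = 1420
    Σ(broken) = 2890 kJ
  Bonds formed (products):
    O–H: 4 × 452 = 1808
    S=O: 4 × 510 = 2040
    Σ(formed) = 3848 kJ
  ΔH_B = 2890 − 3848 = −958 kJ
ΔH_A − ΔH_B = +876 kJ, so reaction B has the more negative ΔH; |ΔH_A − ΔH_B| = 876 kJ.

Reaction B, by 876 kJ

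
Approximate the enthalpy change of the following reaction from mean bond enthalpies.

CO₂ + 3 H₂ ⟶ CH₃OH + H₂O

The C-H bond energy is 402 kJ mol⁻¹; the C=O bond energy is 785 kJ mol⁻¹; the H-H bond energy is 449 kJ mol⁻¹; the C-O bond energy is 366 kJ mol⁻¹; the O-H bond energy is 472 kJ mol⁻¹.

Bonds broken (reactants):
  C=O: 2 × 785 = 1570
  H-H: 3 × 449 = 1347
  Σ(broken) = 2917 kJ
Bonds formed (products):
  C-H: 3 × 402 = 1206
  C-O: 1 × 366 = 366
  O-H: 3 × 472 = 1416
  Σ(formed) = 2988 kJ
ΔH = Σ(broken) − Σ(formed) = 2917 − 2988 = −71 kJ

ΔH ≈ −71 kJ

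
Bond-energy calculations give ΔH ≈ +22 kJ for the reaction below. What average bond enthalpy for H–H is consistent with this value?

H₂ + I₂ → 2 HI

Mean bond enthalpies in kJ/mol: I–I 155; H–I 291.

Let D be the H–H bond energy.
Σ(broken) = 1×D + 1×155 = 155 + D
Σ(formed) = 2×291 = 582
ΔH = Σ(broken) − Σ(formed) = (155 + D) − (582) = −427 + D
Setting this equal to +22 kJ gives D = 449 kJ/mol.

D(H–H) ≈ 449 kJ/mol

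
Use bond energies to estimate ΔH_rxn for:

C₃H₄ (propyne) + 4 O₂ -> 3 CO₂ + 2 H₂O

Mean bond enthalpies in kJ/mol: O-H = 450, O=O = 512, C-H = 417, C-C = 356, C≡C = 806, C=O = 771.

Bonds broken (reactants):
  C≡C: 1 × 806 = 806
  C-C: 1 × 356 = 356
  C-H: 4 × 417 = 1668
  O=O: 4 × 512 = 2048
  Σ(broken) = 4878 kJ
Bonds formed (products):
  C=O: 6 × 771 = 4626
  O-H: 4 × 450 = 1800
  Σ(formed) = 6426 kJ
ΔH = Σ(broken) − Σ(formed) = 4878 − 6426 = −1548 kJ

ΔH ≈ −1548 kJ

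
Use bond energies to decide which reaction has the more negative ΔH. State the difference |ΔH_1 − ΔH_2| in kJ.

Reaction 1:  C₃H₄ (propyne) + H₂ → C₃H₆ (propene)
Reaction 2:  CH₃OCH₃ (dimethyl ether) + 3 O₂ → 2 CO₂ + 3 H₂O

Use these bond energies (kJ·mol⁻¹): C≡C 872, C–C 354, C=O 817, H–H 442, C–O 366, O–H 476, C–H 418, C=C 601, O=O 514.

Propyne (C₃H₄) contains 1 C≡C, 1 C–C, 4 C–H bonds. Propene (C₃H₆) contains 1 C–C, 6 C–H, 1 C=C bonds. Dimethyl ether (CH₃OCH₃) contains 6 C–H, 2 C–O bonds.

Reaction 1:
  Bonds broken (reactants):
    C≡C: 1 × 872 = 872
    C–C: 1 × 354 = 354
    C–H: 4 × 418 = 1672
    H–H: 1 × 442 = 442
    Σ(broken) = 3340 kJ
  Bonds formed (products):
    C–C: 1 × 354 = 354
    C–H: 6 × 418 = 2508
    C=C: 1 × 601 = 601
    Σ(formed) = 3463 kJ
  ΔH_1 = 3340 − 3463 = −123 kJ
Reaction 2:
  Bonds broken (reactants):
    C–H: 6 × 418 = 2508
    C–O: 2 × 366 = 732
    O=O: 3 × 514 = 1542
    Σ(broken) = 4782 kJ
  Bonds formed (products):
    C=O: 4 × 817 = 3268
    O–H: 6 × 476 = 2856
    Σ(formed) = 6124 kJ
  ΔH_2 = 4782 − 6124 = −1342 kJ
ΔH_1 − ΔH_2 = +1219 kJ, so reaction 2 has the more negative ΔH; |ΔH_1 − ΔH_2| = 1219 kJ.

Reaction 2, by 1219 kJ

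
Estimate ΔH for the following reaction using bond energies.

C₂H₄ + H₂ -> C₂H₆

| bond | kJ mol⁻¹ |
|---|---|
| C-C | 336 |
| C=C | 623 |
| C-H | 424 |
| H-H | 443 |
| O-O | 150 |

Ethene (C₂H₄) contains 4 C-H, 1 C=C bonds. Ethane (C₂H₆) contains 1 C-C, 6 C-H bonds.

ΔH ≈ −118 kJ

Bonds broken (reactants):
  C-H: 4 × 424 = 1696
  C=C: 1 × 623 = 623
  H-H: 1 × 443 = 443
  Σ(broken) = 2762 kJ
Bonds formed (products):
  C-C: 1 × 336 = 336
  C-H: 6 × 424 = 2544
  Σ(formed) = 2880 kJ
ΔH = Σ(broken) − Σ(formed) = 2762 − 2880 = −118 kJ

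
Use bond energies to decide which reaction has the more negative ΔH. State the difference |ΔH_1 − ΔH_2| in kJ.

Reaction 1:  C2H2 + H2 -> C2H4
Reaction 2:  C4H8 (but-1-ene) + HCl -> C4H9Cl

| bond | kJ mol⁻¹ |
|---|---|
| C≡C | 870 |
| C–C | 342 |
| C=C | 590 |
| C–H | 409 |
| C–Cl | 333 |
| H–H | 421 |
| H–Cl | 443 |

Reaction 1:
  Bonds broken (reactants):
    C≡C: 1 × 870 = 870
    C–H: 2 × 409 = 818
    H–H: 1 × 421 = 421
    Σ(broken) = 2109 kJ
  Bonds formed (products):
    C–H: 4 × 409 = 1636
    C=C: 1 × 590 = 590
    Σ(formed) = 2226 kJ
  ΔH_1 = 2109 − 2226 = −117 kJ
Reaction 2:
  Bonds broken (reactants):
    C–C: 2 × 342 = 684
    C–H: 8 × 409 = 3272
    C=C: 1 × 590 = 590
    H–Cl: 1 × 443 = 443
    Σ(broken) = 4989 kJ
  Bonds formed (products):
    C–C: 3 × 342 = 1026
    C–Cl: 1 × 333 = 333
    C–H: 9 × 409 = 3681
    Σ(formed) = 5040 kJ
  ΔH_2 = 4989 − 5040 = −51 kJ
ΔH_1 − ΔH_2 = −66 kJ, so reaction 1 has the more negative ΔH; |ΔH_1 − ΔH_2| = 66 kJ.

Reaction 1, by 66 kJ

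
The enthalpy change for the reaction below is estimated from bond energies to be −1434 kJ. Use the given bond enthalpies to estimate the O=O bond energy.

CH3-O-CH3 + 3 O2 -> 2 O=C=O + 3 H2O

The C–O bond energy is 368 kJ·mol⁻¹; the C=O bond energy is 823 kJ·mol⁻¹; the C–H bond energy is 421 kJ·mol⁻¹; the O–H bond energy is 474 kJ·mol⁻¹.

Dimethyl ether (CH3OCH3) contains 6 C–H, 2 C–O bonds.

Let D be the O=O bond energy.
Σ(broken) = 6×421 + 2×368 + 3×D = 3262 + 3D
Σ(formed) = 4×823 + 6×474 = 6136
ΔH = Σ(broken) − Σ(formed) = (3262 + 3D) − (6136) = −2874 + 3D
Setting this equal to −1434 kJ gives 3D = 1440, so D = 480 kJ/mol.

D(O=O) ≈ 480 kJ/mol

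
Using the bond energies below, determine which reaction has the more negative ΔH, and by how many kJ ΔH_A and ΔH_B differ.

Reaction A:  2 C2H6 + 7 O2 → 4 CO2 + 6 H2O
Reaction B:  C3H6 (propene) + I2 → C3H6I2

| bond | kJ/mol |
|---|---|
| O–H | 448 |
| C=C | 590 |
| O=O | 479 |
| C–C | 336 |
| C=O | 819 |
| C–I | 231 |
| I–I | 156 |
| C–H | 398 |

Reaction A, by 3075 kJ

Reaction A:
  Bonds broken (reactants):
    C–C: 2 × 336 = 672
    C–H: 12 × 398 = 4776
    O=O: 7 × 479 = 3353
    Σ(broken) = 8801 kJ
  Bonds formed (products):
    C=O: 8 × 819 = 6552
    O–H: 12 × 448 = 5376
    Σ(formed) = 11928 kJ
  ΔH_A = 8801 − 11928 = −3127 kJ
Reaction B:
  Bonds broken (reactants):
    C–C: 1 × 336 = 336
    C–H: 6 × 398 = 2388
    C=C: 1 × 590 = 590
    I–I: 1 × 156 = 156
    Σ(broken) = 3470 kJ
  Bonds formed (products):
    C–C: 2 × 336 = 672
    C–H: 6 × 398 = 2388
    C–I: 2 × 231 = 462
    Σ(formed) = 3522 kJ
  ΔH_B = 3470 − 3522 = −52 kJ
ΔH_A − ΔH_B = −3075 kJ, so reaction A has the more negative ΔH; |ΔH_A − ΔH_B| = 3075 kJ.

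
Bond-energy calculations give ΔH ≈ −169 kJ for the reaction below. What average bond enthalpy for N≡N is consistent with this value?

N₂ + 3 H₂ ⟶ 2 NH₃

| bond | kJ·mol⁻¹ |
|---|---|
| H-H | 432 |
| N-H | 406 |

Let D be the N≡N bond energy.
Σ(broken) = 3×432 + 1×D = 1296 + D
Σ(formed) = 6×406 = 2436
ΔH = Σ(broken) − Σ(formed) = (1296 + D) − (2436) = −1140 + D
Setting this equal to −169 kJ gives D = 971 kJ/mol.

D(N≡N) ≈ 971 kJ/mol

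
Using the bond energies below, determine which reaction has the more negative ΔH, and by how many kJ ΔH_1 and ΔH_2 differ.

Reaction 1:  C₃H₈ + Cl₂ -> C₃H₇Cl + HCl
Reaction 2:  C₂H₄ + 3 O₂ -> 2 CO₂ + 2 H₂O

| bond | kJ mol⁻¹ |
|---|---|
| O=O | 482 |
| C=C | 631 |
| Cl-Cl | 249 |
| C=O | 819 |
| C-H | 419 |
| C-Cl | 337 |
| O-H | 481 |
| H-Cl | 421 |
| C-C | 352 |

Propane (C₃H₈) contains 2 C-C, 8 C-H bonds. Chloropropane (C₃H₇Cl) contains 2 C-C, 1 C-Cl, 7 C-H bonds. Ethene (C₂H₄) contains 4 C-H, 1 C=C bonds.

Reaction 1:
  Bonds broken (reactants):
    C-C: 2 × 352 = 704
    C-H: 8 × 419 = 3352
    Cl-Cl: 1 × 249 = 249
    Σ(broken) = 4305 kJ
  Bonds formed (products):
    C-C: 2 × 352 = 704
    C-Cl: 1 × 337 = 337
    C-H: 7 × 419 = 2933
    H-Cl: 1 × 421 = 421
    Σ(formed) = 4395 kJ
  ΔH_1 = 4305 − 4395 = −90 kJ
Reaction 2:
  Bonds broken (reactants):
    C-H: 4 × 419 = 1676
    C=C: 1 × 631 = 631
    O=O: 3 × 482 = 1446
    Σ(broken) = 3753 kJ
  Bonds formed (products):
    C=O: 4 × 819 = 3276
    O-H: 4 × 481 = 1924
    Σ(formed) = 5200 kJ
  ΔH_2 = 3753 − 5200 = −1447 kJ
ΔH_1 − ΔH_2 = +1357 kJ, so reaction 2 has the more negative ΔH; |ΔH_1 − ΔH_2| = 1357 kJ.

Reaction 2, by 1357 kJ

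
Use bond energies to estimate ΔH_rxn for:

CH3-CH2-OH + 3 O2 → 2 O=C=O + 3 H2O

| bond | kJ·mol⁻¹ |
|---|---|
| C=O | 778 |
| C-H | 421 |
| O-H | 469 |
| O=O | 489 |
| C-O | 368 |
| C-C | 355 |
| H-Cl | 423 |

ΔH ≈ −1162 kJ

Bonds broken (reactants):
  C-C: 1 × 355 = 355
  C-H: 5 × 421 = 2105
  C-O: 1 × 368 = 368
  O-H: 1 × 469 = 469
  O=O: 3 × 489 = 1467
  Σ(broken) = 4764 kJ
Bonds formed (products):
  C=O: 4 × 778 = 3112
  O-H: 6 × 469 = 2814
  Σ(formed) = 5926 kJ
ΔH = Σ(broken) − Σ(formed) = 4764 − 5926 = −1162 kJ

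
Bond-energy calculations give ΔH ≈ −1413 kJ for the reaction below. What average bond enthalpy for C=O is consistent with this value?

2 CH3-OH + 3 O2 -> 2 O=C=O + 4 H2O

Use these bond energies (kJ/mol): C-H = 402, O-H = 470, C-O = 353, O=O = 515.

D(C=O) ≈ 814 kJ/mol

Let D be the C=O bond energy.
Σ(broken) = 6×402 + 2×353 + 2×470 + 3×515 = 5603
Σ(formed) = 4×D + 8×470 = 3760 + 4D
ΔH = Σ(broken) − Σ(formed) = (5603) − (3760 + 4D) = +1843 − 4D
Setting this equal to −1413 kJ gives 4D = 3256, so D = 814 kJ/mol.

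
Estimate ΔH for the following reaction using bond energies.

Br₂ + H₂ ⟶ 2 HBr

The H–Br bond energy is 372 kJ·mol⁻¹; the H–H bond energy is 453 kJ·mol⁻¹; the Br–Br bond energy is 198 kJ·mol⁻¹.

Bonds broken (reactants):
  Br–Br: 1 × 198 = 198
  H–H: 1 × 453 = 453
  Σ(broken) = 651 kJ
Bonds formed (products):
  H–Br: 2 × 372 = 744
  Σ(formed) = 744 kJ
ΔH = Σ(broken) − Σ(formed) = 651 − 744 = −93 kJ

ΔH ≈ −93 kJ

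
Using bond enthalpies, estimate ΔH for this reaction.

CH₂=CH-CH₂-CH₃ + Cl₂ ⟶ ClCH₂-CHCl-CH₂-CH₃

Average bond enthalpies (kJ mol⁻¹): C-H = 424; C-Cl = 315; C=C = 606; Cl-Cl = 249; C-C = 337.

Bonds broken (reactants):
  C-C: 2 × 337 = 674
  C-H: 8 × 424 = 3392
  C=C: 1 × 606 = 606
  Cl-Cl: 1 × 249 = 249
  Σ(broken) = 4921 kJ
Bonds formed (products):
  C-C: 3 × 337 = 1011
  C-Cl: 2 × 315 = 630
  C-H: 8 × 424 = 3392
  Σ(formed) = 5033 kJ
ΔH = Σ(broken) − Σ(formed) = 4921 − 5033 = −112 kJ

ΔH ≈ −112 kJ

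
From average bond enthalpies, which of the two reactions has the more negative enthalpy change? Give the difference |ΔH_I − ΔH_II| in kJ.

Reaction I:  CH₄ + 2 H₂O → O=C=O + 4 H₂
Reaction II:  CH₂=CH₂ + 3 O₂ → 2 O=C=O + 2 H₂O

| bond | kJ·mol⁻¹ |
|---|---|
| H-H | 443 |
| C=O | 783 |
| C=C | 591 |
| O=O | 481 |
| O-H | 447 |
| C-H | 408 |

Reaction I:
  Bonds broken (reactants):
    C-H: 4 × 408 = 1632
    O-H: 4 × 447 = 1788
    Σ(broken) = 3420 kJ
  Bonds formed (products):
    C=O: 2 × 783 = 1566
    H-H: 4 × 443 = 1772
    Σ(formed) = 3338 kJ
  ΔH_I = 3420 − 3338 = +82 kJ
Reaction II:
  Bonds broken (reactants):
    C-H: 4 × 408 = 1632
    C=C: 1 × 591 = 591
    O=O: 3 × 481 = 1443
    Σ(broken) = 3666 kJ
  Bonds formed (products):
    C=O: 4 × 783 = 3132
    O-H: 4 × 447 = 1788
    Σ(formed) = 4920 kJ
  ΔH_II = 3666 − 4920 = −1254 kJ
ΔH_I − ΔH_II = +1336 kJ, so reaction II has the more negative ΔH; |ΔH_I − ΔH_II| = 1336 kJ.

Reaction II, by 1336 kJ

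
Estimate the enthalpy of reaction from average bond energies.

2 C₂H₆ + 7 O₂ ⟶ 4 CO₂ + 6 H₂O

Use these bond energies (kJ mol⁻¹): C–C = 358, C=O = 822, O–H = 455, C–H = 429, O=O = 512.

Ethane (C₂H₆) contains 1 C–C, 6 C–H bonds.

ΔH ≈ −2588 kJ

Bonds broken (reactants):
  C–C: 2 × 358 = 716
  C–H: 12 × 429 = 5148
  O=O: 7 × 512 = 3584
  Σ(broken) = 9448 kJ
Bonds formed (products):
  C=O: 8 × 822 = 6576
  O–H: 12 × 455 = 5460
  Σ(formed) = 12036 kJ
ΔH = Σ(broken) − Σ(formed) = 9448 − 12036 = −2588 kJ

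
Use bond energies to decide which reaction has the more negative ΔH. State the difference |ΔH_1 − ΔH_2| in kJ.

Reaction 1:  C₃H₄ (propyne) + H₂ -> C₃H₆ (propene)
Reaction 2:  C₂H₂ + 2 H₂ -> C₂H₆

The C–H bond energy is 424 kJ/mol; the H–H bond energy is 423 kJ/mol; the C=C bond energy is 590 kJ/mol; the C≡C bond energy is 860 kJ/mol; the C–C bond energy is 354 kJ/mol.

Reaction 2, by 189 kJ

Reaction 1:
  Bonds broken (reactants):
    C≡C: 1 × 860 = 860
    C–C: 1 × 354 = 354
    C–H: 4 × 424 = 1696
    H–H: 1 × 423 = 423
    Σ(broken) = 3333 kJ
  Bonds formed (products):
    C–C: 1 × 354 = 354
    C–H: 6 × 424 = 2544
    C=C: 1 × 590 = 590
    Σ(formed) = 3488 kJ
  ΔH_1 = 3333 − 3488 = −155 kJ
Reaction 2:
  Bonds broken (reactants):
    C≡C: 1 × 860 = 860
    C–H: 2 × 424 = 848
    H–H: 2 × 423 = 846
    Σ(broken) = 2554 kJ
  Bonds formed (products):
    C–C: 1 × 354 = 354
    C–H: 6 × 424 = 2544
    Σ(formed) = 2898 kJ
  ΔH_2 = 2554 − 2898 = −344 kJ
ΔH_1 − ΔH_2 = +189 kJ, so reaction 2 has the more negative ΔH; |ΔH_1 − ΔH_2| = 189 kJ.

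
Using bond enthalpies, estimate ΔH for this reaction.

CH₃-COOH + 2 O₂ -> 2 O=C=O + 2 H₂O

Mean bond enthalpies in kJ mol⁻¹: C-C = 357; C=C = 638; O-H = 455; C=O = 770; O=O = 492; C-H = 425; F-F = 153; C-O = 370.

Bonds broken (reactants):
  C-C: 1 × 357 = 357
  C-H: 3 × 425 = 1275
  C-O: 1 × 370 = 370
  C=O: 1 × 770 = 770
  O-H: 1 × 455 = 455
  O=O: 2 × 492 = 984
  Σ(broken) = 4211 kJ
Bonds formed (products):
  C=O: 4 × 770 = 3080
  O-H: 4 × 455 = 1820
  Σ(formed) = 4900 kJ
ΔH = Σ(broken) − Σ(formed) = 4211 − 4900 = −689 kJ

ΔH ≈ −689 kJ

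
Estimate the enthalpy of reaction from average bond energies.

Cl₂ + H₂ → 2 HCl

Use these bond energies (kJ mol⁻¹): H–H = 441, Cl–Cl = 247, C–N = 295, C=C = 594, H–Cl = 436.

ΔH ≈ −184 kJ

Bonds broken (reactants):
  Cl–Cl: 1 × 247 = 247
  H–H: 1 × 441 = 441
  Σ(broken) = 688 kJ
Bonds formed (products):
  H–Cl: 2 × 436 = 872
  Σ(formed) = 872 kJ
ΔH = Σ(broken) − Σ(formed) = 688 − 872 = −184 kJ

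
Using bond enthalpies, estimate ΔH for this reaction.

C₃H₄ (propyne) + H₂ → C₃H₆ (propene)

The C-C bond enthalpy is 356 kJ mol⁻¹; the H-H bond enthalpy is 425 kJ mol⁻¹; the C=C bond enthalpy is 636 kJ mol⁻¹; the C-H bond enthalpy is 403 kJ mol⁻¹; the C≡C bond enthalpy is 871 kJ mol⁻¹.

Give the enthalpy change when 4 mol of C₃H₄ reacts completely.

ΔH = −584 kJ

Bonds broken (reactants):
  C≡C: 1 × 871 = 871
  C-C: 1 × 356 = 356
  C-H: 4 × 403 = 1612
  H-H: 1 × 425 = 425
  Σ(broken) = 3264 kJ
Bonds formed (products):
  C-C: 1 × 356 = 356
  C-H: 6 × 403 = 2418
  C=C: 1 × 636 = 636
  Σ(formed) = 3410 kJ
ΔH = Σ(broken) − Σ(formed) = 3264 − 3410 = −146 kJ
For 4× the reaction as written: 4 × (−146) = −584 kJ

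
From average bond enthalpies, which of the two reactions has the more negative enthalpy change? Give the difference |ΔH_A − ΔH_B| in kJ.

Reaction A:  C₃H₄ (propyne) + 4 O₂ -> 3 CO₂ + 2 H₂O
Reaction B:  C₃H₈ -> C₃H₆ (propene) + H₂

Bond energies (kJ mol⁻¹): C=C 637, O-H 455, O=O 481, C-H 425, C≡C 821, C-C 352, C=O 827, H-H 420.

Reaction A:
  Bonds broken (reactants):
    C≡C: 1 × 821 = 821
    C-C: 1 × 352 = 352
    C-H: 4 × 425 = 1700
    O=O: 4 × 481 = 1924
    Σ(broken) = 4797 kJ
  Bonds formed (products):
    C=O: 6 × 827 = 4962
    O-H: 4 × 455 = 1820
    Σ(formed) = 6782 kJ
  ΔH_A = 4797 − 6782 = −1985 kJ
Reaction B:
  Bonds broken (reactants):
    C-C: 2 × 352 = 704
    C-H: 8 × 425 = 3400
    Σ(broken) = 4104 kJ
  Bonds formed (products):
    C-C: 1 × 352 = 352
    C-H: 6 × 425 = 2550
    C=C: 1 × 637 = 637
    H-H: 1 × 420 = 420
    Σ(formed) = 3959 kJ
  ΔH_B = 4104 − 3959 = +145 kJ
ΔH_A − ΔH_B = −2130 kJ, so reaction A has the more negative ΔH; |ΔH_A − ΔH_B| = 2130 kJ.

Reaction A, by 2130 kJ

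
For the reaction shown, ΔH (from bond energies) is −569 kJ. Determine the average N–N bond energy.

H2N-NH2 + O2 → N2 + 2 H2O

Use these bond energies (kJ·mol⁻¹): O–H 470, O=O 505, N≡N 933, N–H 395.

Let D be the N–N bond energy.
Σ(broken) = 4×395 + 1×D + 1×505 = 2085 + D
Σ(formed) = 1×933 + 4×470 = 2813
ΔH = Σ(broken) − Σ(formed) = (2085 + D) − (2813) = −728 + D
Setting this equal to −569 kJ gives D = 159 kJ/mol.

D(N–N) ≈ 159 kJ/mol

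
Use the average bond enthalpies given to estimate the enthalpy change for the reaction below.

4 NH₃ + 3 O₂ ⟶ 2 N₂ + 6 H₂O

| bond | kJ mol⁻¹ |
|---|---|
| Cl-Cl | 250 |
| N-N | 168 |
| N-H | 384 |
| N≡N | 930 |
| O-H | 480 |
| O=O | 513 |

ΔH ≈ −1473 kJ

Bonds broken (reactants):
  N-H: 12 × 384 = 4608
  O=O: 3 × 513 = 1539
  Σ(broken) = 6147 kJ
Bonds formed (products):
  N≡N: 2 × 930 = 1860
  O-H: 12 × 480 = 5760
  Σ(formed) = 7620 kJ
ΔH = Σ(broken) − Σ(formed) = 6147 − 7620 = −1473 kJ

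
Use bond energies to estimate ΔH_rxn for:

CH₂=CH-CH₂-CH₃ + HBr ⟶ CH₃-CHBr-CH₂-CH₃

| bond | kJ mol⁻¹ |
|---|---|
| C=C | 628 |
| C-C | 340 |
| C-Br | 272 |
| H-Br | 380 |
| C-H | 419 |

ΔH ≈ −23 kJ

Bonds broken (reactants):
  C-C: 2 × 340 = 680
  C-H: 8 × 419 = 3352
  C=C: 1 × 628 = 628
  H-Br: 1 × 380 = 380
  Σ(broken) = 5040 kJ
Bonds formed (products):
  C-Br: 1 × 272 = 272
  C-C: 3 × 340 = 1020
  C-H: 9 × 419 = 3771
  Σ(formed) = 5063 kJ
ΔH = Σ(broken) − Σ(formed) = 5040 − 5063 = −23 kJ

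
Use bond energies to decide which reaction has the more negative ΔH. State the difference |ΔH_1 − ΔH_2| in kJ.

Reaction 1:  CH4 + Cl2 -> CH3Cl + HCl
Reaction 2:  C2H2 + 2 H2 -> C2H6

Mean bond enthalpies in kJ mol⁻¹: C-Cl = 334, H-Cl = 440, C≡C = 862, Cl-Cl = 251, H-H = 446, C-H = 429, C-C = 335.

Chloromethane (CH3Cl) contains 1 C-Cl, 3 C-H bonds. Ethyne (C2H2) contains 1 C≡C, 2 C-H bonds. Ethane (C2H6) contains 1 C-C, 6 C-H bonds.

Reaction 1:
  Bonds broken (reactants):
    C-H: 4 × 429 = 1716
    Cl-Cl: 1 × 251 = 251
    Σ(broken) = 1967 kJ
  Bonds formed (products):
    C-Cl: 1 × 334 = 334
    C-H: 3 × 429 = 1287
    H-Cl: 1 × 440 = 440
    Σ(formed) = 2061 kJ
  ΔH_1 = 1967 − 2061 = −94 kJ
Reaction 2:
  Bonds broken (reactants):
    C≡C: 1 × 862 = 862
    C-H: 2 × 429 = 858
    H-H: 2 × 446 = 892
    Σ(broken) = 2612 kJ
  Bonds formed (products):
    C-C: 1 × 335 = 335
    C-H: 6 × 429 = 2574
    Σ(formed) = 2909 kJ
  ΔH_2 = 2612 − 2909 = −297 kJ
ΔH_1 − ΔH_2 = +203 kJ, so reaction 2 has the more negative ΔH; |ΔH_1 − ΔH_2| = 203 kJ.

Reaction 2, by 203 kJ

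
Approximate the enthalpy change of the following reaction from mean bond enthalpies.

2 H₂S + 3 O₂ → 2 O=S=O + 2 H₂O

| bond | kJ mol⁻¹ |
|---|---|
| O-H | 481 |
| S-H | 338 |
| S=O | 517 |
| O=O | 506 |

Bonds broken (reactants):
  O=O: 3 × 506 = 1518
  S-H: 4 × 338 = 1352
  Σ(broken) = 2870 kJ
Bonds formed (products):
  O-H: 4 × 481 = 1924
  S=O: 4 × 517 = 2068
  Σ(formed) = 3992 kJ
ΔH = Σ(broken) − Σ(formed) = 2870 − 3992 = −1122 kJ

ΔH ≈ −1122 kJ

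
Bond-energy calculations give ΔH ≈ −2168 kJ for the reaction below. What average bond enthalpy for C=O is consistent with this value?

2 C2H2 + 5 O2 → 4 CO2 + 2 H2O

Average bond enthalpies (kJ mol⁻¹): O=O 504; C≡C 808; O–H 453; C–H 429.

D(C=O) ≈ 776 kJ/mol

Let D be the C=O bond energy.
Σ(broken) = 2×808 + 4×429 + 5×504 = 5852
Σ(formed) = 8×D + 4×453 = 1812 + 8D
ΔH = Σ(broken) − Σ(formed) = (5852) − (1812 + 8D) = +4040 − 8D
Setting this equal to −2168 kJ gives 8D = 6208, so D = 776 kJ/mol.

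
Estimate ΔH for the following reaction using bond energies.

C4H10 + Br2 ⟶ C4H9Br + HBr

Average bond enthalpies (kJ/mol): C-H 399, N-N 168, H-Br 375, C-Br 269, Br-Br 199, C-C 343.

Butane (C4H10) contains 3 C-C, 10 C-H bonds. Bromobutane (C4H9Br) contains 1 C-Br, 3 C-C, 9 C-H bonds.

Bonds broken (reactants):
  Br-Br: 1 × 199 = 199
  C-C: 3 × 343 = 1029
  C-H: 10 × 399 = 3990
  Σ(broken) = 5218 kJ
Bonds formed (products):
  C-Br: 1 × 269 = 269
  C-C: 3 × 343 = 1029
  C-H: 9 × 399 = 3591
  H-Br: 1 × 375 = 375
  Σ(formed) = 5264 kJ
ΔH = Σ(broken) − Σ(formed) = 5218 − 5264 = −46 kJ

ΔH ≈ −46 kJ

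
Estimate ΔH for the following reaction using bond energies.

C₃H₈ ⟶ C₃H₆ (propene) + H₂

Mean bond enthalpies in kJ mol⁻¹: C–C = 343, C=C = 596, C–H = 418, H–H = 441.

ΔH ≈ +142 kJ

Bonds broken (reactants):
  C–C: 2 × 343 = 686
  C–H: 8 × 418 = 3344
  Σ(broken) = 4030 kJ
Bonds formed (products):
  C–C: 1 × 343 = 343
  C–H: 6 × 418 = 2508
  C=C: 1 × 596 = 596
  H–H: 1 × 441 = 441
  Σ(formed) = 3888 kJ
ΔH = Σ(broken) − Σ(formed) = 4030 − 3888 = +142 kJ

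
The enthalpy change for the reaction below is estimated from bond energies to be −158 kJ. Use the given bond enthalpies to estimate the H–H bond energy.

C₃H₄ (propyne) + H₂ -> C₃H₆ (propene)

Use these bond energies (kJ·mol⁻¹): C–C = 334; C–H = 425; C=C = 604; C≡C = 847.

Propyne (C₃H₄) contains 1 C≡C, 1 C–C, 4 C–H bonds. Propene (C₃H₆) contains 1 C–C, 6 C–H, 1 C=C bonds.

D(H–H) ≈ 449 kJ/mol

Let D be the H–H bond energy.
Σ(broken) = 1×847 + 1×334 + 4×425 + 1×D = 2881 + D
Σ(formed) = 1×334 + 6×425 + 1×604 = 3488
ΔH = Σ(broken) − Σ(formed) = (2881 + D) − (3488) = −607 + D
Setting this equal to −158 kJ gives D = 449 kJ/mol.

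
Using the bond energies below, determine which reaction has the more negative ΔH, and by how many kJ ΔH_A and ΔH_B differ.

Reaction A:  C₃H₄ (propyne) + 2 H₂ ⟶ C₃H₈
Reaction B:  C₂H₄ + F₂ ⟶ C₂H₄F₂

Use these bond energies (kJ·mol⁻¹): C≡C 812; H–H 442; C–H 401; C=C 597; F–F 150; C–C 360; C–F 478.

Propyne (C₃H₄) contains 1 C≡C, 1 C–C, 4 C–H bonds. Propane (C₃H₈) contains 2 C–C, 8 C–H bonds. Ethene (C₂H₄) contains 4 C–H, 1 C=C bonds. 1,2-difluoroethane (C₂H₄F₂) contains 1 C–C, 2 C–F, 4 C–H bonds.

Reaction B, by 301 kJ

Reaction A:
  Bonds broken (reactants):
    C≡C: 1 × 812 = 812
    C–C: 1 × 360 = 360
    C–H: 4 × 401 = 1604
    H–H: 2 × 442 = 884
    Σ(broken) = 3660 kJ
  Bonds formed (products):
    C–C: 2 × 360 = 720
    C–H: 8 × 401 = 3208
    Σ(formed) = 3928 kJ
  ΔH_A = 3660 − 3928 = −268 kJ
Reaction B:
  Bonds broken (reactants):
    C–H: 4 × 401 = 1604
    C=C: 1 × 597 = 597
    F–F: 1 × 150 = 150
    Σ(broken) = 2351 kJ
  Bonds formed (products):
    C–C: 1 × 360 = 360
    C–F: 2 × 478 = 956
    C–H: 4 × 401 = 1604
    Σ(formed) = 2920 kJ
  ΔH_B = 2351 − 2920 = −569 kJ
ΔH_A − ΔH_B = +301 kJ, so reaction B has the more negative ΔH; |ΔH_A − ΔH_B| = 301 kJ.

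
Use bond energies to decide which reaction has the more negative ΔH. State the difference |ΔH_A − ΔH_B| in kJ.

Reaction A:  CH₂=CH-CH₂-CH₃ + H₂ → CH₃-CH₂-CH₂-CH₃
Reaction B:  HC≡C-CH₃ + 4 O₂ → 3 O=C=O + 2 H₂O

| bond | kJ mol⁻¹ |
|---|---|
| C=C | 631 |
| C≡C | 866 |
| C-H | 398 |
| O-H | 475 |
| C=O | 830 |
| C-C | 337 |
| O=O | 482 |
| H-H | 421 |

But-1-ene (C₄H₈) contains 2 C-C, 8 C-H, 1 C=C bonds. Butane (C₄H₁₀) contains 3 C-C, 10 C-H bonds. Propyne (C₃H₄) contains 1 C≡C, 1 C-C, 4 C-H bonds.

Reaction B, by 2076 kJ

Reaction A:
  Bonds broken (reactants):
    C-C: 2 × 337 = 674
    C-H: 8 × 398 = 3184
    C=C: 1 × 631 = 631
    H-H: 1 × 421 = 421
    Σ(broken) = 4910 kJ
  Bonds formed (products):
    C-C: 3 × 337 = 1011
    C-H: 10 × 398 = 3980
    Σ(formed) = 4991 kJ
  ΔH_A = 4910 − 4991 = −81 kJ
Reaction B:
  Bonds broken (reactants):
    C≡C: 1 × 866 = 866
    C-C: 1 × 337 = 337
    C-H: 4 × 398 = 1592
    O=O: 4 × 482 = 1928
    Σ(broken) = 4723 kJ
  Bonds formed (products):
    C=O: 6 × 830 = 4980
    O-H: 4 × 475 = 1900
    Σ(formed) = 6880 kJ
  ΔH_B = 4723 − 6880 = −2157 kJ
ΔH_A − ΔH_B = +2076 kJ, so reaction B has the more negative ΔH; |ΔH_A − ΔH_B| = 2076 kJ.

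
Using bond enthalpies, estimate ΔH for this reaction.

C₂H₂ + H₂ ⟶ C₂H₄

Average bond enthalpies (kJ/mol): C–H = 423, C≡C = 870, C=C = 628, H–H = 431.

ΔH ≈ −173 kJ

Bonds broken (reactants):
  C≡C: 1 × 870 = 870
  C–H: 2 × 423 = 846
  H–H: 1 × 431 = 431
  Σ(broken) = 2147 kJ
Bonds formed (products):
  C–H: 4 × 423 = 1692
  C=C: 1 × 628 = 628
  Σ(formed) = 2320 kJ
ΔH = Σ(broken) − Σ(formed) = 2147 − 2320 = −173 kJ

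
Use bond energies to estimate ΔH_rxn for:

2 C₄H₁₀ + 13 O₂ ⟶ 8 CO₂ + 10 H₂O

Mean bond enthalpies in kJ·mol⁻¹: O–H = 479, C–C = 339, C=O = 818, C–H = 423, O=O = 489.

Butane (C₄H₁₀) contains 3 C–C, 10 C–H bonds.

Bonds broken (reactants):
  C–C: 6 × 339 = 2034
  C–H: 20 × 423 = 8460
  O=O: 13 × 489 = 6357
  Σ(broken) = 16851 kJ
Bonds formed (products):
  C=O: 16 × 818 = 13088
  O–H: 20 × 479 = 9580
  Σ(formed) = 22668 kJ
ΔH = Σ(broken) − Σ(formed) = 16851 − 22668 = −5817 kJ

ΔH ≈ −5817 kJ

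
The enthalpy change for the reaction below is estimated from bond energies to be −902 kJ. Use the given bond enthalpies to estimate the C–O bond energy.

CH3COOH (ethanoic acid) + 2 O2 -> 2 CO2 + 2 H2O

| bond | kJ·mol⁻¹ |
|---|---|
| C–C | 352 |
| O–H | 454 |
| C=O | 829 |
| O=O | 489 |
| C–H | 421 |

D(C–O) ≈ 354 kJ/mol

Let D be the C–O bond energy.
Σ(broken) = 1×352 + 3×421 + 1×D + 1×829 + 1×454 + 2×489 = 3876 + D
Σ(formed) = 4×829 + 4×454 = 5132
ΔH = Σ(broken) − Σ(formed) = (3876 + D) − (5132) = −1256 + D
Setting this equal to −902 kJ gives D = 354 kJ/mol.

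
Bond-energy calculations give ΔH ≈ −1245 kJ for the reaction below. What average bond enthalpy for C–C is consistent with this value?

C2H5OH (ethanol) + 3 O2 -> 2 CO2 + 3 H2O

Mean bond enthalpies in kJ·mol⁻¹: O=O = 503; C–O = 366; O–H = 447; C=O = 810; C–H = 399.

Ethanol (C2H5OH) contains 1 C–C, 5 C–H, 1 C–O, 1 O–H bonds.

Let D be the C–C bond energy.
Σ(broken) = 1×D + 5×399 + 1×366 + 1×447 + 3×503 = 4317 + D
Σ(formed) = 4×810 + 6×447 = 5922
ΔH = Σ(broken) − Σ(formed) = (4317 + D) − (5922) = −1605 + D
Setting this equal to −1245 kJ gives D = 360 kJ/mol.

D(C–C) ≈ 360 kJ/mol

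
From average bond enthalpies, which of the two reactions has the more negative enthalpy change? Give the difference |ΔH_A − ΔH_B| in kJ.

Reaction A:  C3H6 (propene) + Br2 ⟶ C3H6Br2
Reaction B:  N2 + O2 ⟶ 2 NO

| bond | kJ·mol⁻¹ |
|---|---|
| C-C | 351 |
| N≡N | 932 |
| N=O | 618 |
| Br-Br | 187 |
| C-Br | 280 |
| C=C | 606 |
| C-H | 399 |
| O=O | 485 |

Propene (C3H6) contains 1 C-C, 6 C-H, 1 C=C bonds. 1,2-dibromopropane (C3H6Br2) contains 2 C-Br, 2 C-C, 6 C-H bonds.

Reaction A, by 299 kJ

Reaction A:
  Bonds broken (reactants):
    Br-Br: 1 × 187 = 187
    C-C: 1 × 351 = 351
    C-H: 6 × 399 = 2394
    C=C: 1 × 606 = 606
    Σ(broken) = 3538 kJ
  Bonds formed (products):
    C-Br: 2 × 280 = 560
    C-C: 2 × 351 = 702
    C-H: 6 × 399 = 2394
    Σ(formed) = 3656 kJ
  ΔH_A = 3538 − 3656 = −118 kJ
Reaction B:
  Bonds broken (reactants):
    N≡N: 1 × 932 = 932
    O=O: 1 × 485 = 485
    Σ(broken) = 1417 kJ
  Bonds formed (products):
    N=O: 2 × 618 = 1236
    Σ(formed) = 1236 kJ
  ΔH_B = 1417 − 1236 = +181 kJ
ΔH_A − ΔH_B = −299 kJ, so reaction A has the more negative ΔH; |ΔH_A − ΔH_B| = 299 kJ.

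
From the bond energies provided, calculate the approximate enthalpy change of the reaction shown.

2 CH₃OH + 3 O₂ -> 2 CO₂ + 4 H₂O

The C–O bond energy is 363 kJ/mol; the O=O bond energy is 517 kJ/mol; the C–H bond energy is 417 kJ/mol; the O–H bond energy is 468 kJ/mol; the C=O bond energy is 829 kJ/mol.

ΔH ≈ −1345 kJ

Bonds broken (reactants):
  C–H: 6 × 417 = 2502
  C–O: 2 × 363 = 726
  O–H: 2 × 468 = 936
  O=O: 3 × 517 = 1551
  Σ(broken) = 5715 kJ
Bonds formed (products):
  C=O: 4 × 829 = 3316
  O–H: 8 × 468 = 3744
  Σ(formed) = 7060 kJ
ΔH = Σ(broken) − Σ(formed) = 5715 − 7060 = −1345 kJ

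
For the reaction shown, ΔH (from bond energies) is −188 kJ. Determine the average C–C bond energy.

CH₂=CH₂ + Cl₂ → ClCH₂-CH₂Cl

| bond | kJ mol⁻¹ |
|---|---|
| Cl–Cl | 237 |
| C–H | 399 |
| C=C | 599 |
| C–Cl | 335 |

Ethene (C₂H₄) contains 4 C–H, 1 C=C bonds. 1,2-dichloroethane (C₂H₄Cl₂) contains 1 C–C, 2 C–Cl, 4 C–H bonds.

D(C–C) ≈ 354 kJ/mol

Let D be the C–C bond energy.
Σ(broken) = 4×399 + 1×599 + 1×237 = 2432
Σ(formed) = 1×D + 2×335 + 4×399 = 2266 + D
ΔH = Σ(broken) − Σ(formed) = (2432) − (2266 + D) = +166 − D
Setting this equal to −188 kJ gives D = 354 kJ/mol.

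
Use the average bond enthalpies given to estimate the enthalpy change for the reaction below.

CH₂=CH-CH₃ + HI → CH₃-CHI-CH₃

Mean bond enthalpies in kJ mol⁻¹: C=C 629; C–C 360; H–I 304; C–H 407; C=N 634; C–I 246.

ΔH ≈ −80 kJ

Bonds broken (reactants):
  C–C: 1 × 360 = 360
  C–H: 6 × 407 = 2442
  C=C: 1 × 629 = 629
  H–I: 1 × 304 = 304
  Σ(broken) = 3735 kJ
Bonds formed (products):
  C–C: 2 × 360 = 720
  C–H: 7 × 407 = 2849
  C–I: 1 × 246 = 246
  Σ(formed) = 3815 kJ
ΔH = Σ(broken) − Σ(formed) = 3735 − 3815 = −80 kJ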